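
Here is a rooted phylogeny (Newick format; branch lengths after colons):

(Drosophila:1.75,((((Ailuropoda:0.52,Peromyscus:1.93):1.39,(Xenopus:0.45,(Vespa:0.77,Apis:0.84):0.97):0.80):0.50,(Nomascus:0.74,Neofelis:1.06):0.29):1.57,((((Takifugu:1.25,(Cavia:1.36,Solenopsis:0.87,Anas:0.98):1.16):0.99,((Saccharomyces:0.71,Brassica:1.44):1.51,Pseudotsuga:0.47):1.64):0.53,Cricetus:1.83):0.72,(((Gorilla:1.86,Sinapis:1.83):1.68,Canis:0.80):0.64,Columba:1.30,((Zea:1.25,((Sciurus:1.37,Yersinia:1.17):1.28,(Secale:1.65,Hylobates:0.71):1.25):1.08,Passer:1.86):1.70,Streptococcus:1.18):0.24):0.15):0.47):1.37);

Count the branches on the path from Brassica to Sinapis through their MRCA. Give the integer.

9

The MRCA of Brassica and Sinapis is the node subtending ((((Takifugu,(Cavia,Solenopsis,Anas)),((Saccharomyces,Brassica),Pseudotsuga)),Cricetus),(((Gorilla,Sinapis),Canis),Columba,((Zea,((Sciurus,Yersinia),(Secale,Hylobates)),Passer),Streptococcus))).
From Brassica up to that node: 5 branches. From Sinapis up to the same node: 4 branches. Total: 5 + 4 = 9.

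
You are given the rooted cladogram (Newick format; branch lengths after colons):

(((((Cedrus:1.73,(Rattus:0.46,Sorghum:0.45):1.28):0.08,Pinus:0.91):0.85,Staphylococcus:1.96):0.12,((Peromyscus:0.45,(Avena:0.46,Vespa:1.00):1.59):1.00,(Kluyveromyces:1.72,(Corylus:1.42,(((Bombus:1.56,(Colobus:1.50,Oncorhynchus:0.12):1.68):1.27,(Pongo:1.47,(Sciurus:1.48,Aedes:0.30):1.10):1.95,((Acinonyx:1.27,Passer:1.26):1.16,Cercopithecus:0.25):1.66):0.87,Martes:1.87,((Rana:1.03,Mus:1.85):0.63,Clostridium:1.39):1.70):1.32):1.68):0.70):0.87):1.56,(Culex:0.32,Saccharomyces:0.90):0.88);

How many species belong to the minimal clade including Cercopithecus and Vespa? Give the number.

18

The MRCA of Cercopithecus and Vespa is the node subtending ((Peromyscus,(Avena,Vespa)),(Kluyveromyces,(Corylus,(((Bombus,(Colobus,Oncorhynchus)),(Pongo,(Sciurus,Aedes)),((Acinonyx,Passer),Cercopithecus)),Martes,((Rana,Mus),Clostridium))))).
That clade contains 18 terminal taxa: Acinonyx, Aedes, Avena, Bombus, Cercopithecus, Clostridium, Colobus, Corylus, Kluyveromyces, Martes, Mus, Oncorhynchus, Passer, Peromyscus, Pongo, Rana, Sciurus, Vespa.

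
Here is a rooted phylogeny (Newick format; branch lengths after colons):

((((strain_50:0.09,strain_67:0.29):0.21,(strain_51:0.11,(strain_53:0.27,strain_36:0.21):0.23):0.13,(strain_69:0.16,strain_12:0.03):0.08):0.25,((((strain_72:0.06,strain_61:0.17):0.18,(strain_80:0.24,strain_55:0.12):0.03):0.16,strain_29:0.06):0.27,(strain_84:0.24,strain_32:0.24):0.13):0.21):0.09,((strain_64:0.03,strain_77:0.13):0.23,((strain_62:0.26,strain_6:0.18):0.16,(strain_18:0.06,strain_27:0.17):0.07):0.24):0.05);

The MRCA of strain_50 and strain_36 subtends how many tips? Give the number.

7

The MRCA of strain_50 and strain_36 is the node subtending ((strain_50,strain_67),(strain_51,(strain_53,strain_36)),(strain_69,strain_12)).
That clade contains 7 terminal taxa: strain_12, strain_36, strain_50, strain_51, strain_53, strain_67, strain_69.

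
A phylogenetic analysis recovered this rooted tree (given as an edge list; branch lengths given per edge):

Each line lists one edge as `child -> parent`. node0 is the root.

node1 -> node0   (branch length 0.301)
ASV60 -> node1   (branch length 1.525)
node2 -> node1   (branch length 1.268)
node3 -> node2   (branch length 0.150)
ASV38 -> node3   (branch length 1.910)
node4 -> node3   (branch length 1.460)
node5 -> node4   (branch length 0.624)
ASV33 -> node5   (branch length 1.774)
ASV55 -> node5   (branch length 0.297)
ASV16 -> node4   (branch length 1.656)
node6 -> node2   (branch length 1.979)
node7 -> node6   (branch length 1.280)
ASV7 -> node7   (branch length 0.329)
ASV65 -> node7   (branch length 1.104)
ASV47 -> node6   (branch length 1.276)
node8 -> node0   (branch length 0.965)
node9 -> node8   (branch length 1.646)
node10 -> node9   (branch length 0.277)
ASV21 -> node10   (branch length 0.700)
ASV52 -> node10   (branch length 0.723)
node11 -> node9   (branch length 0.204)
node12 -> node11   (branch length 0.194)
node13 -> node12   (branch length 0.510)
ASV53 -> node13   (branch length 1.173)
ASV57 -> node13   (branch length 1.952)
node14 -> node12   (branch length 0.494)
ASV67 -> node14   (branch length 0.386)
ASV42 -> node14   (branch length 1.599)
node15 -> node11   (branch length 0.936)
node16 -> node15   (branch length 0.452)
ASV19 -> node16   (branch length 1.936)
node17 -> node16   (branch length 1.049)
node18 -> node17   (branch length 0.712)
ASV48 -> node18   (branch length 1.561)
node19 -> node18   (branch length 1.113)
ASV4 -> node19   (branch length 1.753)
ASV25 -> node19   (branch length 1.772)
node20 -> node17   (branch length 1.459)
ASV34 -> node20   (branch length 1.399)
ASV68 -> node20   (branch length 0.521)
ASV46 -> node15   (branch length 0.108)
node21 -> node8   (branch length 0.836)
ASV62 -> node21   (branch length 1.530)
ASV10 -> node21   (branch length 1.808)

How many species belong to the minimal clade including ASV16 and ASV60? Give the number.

The MRCA of ASV16 and ASV60 is the node subtending (ASV60,((ASV38,((ASV33,ASV55),ASV16)),((ASV7,ASV65),ASV47))).
That clade contains 8 terminal taxa: ASV16, ASV33, ASV38, ASV47, ASV55, ASV60, ASV65, ASV7.

8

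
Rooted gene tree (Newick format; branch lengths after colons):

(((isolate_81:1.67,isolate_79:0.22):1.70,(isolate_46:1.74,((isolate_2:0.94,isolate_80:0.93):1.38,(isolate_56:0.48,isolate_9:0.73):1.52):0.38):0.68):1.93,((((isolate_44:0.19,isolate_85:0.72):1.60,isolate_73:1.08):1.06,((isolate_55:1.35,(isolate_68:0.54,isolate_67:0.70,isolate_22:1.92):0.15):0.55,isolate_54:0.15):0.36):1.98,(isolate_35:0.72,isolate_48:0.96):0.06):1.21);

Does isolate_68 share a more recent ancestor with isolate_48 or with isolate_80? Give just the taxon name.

The MRCA of isolate_68 and isolate_48 subtends ((((isolate_44,isolate_85),isolate_73),((isolate_55,(isolate_68,isolate_67,isolate_22)),isolate_54)),(isolate_35,isolate_48)) (10 taxa).
The MRCA of isolate_68 and isolate_80 is the root, subtending the entire tree (17 taxa).
The first is nested inside the second, so isolate_68 shares a more recent common ancestor with isolate_48.

isolate_48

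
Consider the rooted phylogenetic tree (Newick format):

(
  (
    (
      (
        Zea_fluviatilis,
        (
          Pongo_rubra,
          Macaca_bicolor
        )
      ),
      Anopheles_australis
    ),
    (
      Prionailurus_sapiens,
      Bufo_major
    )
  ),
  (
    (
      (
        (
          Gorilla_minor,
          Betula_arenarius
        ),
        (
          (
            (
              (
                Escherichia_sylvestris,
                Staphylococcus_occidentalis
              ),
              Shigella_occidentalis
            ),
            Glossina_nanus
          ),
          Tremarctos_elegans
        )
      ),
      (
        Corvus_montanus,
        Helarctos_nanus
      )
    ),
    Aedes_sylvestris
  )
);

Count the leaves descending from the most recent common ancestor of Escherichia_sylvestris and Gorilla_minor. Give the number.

7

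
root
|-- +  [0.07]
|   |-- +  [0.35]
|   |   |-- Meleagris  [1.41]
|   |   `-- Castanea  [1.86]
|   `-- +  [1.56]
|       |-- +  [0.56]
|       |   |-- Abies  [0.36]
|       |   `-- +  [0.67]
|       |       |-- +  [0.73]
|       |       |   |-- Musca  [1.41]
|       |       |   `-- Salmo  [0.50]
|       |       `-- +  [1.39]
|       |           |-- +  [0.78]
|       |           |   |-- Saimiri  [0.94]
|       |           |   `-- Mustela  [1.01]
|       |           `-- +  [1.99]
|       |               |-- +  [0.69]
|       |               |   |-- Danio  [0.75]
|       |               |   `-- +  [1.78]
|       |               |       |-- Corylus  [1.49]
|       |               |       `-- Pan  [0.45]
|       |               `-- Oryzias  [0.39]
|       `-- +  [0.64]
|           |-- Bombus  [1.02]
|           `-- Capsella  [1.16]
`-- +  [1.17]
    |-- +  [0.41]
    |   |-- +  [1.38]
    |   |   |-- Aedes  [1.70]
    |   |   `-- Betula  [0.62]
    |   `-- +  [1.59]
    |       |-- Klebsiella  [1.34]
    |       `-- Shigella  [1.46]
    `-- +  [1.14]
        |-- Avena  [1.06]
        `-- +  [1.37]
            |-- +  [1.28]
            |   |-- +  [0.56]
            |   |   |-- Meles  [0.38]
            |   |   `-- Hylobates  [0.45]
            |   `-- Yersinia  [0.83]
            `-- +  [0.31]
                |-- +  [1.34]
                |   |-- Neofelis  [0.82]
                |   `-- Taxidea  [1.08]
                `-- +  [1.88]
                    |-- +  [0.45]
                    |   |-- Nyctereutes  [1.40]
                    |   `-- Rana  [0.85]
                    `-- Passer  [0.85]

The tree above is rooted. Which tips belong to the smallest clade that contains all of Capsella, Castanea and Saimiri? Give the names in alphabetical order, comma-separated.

Tracing Capsella: it sits inside (Bombus,Capsella).
Tracing Castanea: it sits inside (Meleagris,Castanea).
Tracing Saimiri: it sits inside (Saimiri,Mustela).
The smallest clade enclosing all 3 is ((Meleagris,Castanea),((Abies,((Musca,Salmo),((Saimiri,Mustela),((Danio,(Corylus,Pan)),Oryzias)))),(Bombus,Capsella))); the answer is its 13 terminal taxa in alphabetical order.

Abies, Bombus, Capsella, Castanea, Corylus, Danio, Meleagris, Musca, Mustela, Oryzias, Pan, Saimiri, Salmo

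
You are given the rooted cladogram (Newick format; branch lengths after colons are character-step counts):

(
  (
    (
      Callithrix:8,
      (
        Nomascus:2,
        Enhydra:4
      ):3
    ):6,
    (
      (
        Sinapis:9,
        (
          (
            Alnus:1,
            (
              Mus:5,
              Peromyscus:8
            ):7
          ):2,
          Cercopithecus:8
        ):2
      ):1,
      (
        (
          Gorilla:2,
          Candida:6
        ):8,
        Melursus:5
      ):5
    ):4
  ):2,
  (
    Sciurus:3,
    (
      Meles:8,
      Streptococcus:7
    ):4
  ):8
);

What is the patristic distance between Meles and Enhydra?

The path runs Meles → … → MRCA → … → Enhydra; the MRCA is the root of the tree.
Branch lengths along that path: 8 + 4 + 8 + 2 + 6 + 3 + 4 = 35.

35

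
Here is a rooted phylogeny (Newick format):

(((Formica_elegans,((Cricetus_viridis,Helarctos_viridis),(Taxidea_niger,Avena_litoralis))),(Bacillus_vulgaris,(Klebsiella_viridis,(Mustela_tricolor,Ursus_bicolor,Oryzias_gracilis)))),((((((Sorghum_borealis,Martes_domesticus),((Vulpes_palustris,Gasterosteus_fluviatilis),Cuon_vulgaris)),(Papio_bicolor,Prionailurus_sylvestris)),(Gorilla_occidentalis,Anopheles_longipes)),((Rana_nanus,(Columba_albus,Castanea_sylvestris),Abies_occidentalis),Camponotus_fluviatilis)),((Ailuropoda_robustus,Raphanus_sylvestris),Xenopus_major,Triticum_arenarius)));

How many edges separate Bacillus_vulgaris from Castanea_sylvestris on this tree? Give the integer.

9

The MRCA of Bacillus_vulgaris and Castanea_sylvestris is the root of the tree.
From Bacillus_vulgaris up to that node: 3 branches. From Castanea_sylvestris up to the same node: 6 branches. Total: 3 + 6 = 9.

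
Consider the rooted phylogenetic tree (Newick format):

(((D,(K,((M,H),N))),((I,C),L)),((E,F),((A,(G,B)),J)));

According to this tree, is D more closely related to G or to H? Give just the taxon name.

The MRCA of D and H subtends (D,(K,((M,H),N))) (5 taxa).
The MRCA of D and G is the root, subtending the entire tree (14 taxa).
The first is nested inside the second, so D shares a more recent common ancestor with H.

H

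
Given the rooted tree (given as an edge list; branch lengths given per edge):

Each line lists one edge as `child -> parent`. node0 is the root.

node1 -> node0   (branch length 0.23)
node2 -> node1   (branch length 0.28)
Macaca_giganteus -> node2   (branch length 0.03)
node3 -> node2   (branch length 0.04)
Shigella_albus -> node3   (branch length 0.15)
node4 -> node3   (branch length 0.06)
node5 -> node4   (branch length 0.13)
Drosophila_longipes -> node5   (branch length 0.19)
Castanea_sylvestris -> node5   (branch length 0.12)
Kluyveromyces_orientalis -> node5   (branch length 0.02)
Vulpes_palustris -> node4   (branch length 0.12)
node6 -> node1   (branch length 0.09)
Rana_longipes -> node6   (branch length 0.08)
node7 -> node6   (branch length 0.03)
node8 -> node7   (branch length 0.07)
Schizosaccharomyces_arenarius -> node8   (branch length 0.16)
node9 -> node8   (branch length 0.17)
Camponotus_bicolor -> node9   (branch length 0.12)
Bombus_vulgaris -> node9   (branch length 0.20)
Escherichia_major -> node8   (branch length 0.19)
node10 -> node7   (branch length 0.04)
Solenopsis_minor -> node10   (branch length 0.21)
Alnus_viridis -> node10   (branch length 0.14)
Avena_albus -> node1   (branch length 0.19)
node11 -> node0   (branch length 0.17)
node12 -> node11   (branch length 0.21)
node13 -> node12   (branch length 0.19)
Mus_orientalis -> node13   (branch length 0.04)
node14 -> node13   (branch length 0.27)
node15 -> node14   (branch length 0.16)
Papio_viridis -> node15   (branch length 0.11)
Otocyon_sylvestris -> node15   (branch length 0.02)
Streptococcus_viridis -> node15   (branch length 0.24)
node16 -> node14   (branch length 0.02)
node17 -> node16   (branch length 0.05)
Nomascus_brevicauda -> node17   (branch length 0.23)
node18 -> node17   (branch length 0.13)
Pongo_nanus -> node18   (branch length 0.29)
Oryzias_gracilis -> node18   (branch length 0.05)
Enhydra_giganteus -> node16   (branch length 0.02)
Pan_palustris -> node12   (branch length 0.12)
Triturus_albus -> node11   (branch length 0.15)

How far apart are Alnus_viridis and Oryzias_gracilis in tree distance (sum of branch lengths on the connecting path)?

The path runs Alnus_viridis → … → MRCA → … → Oryzias_gracilis; the MRCA is the root of the tree.
Branch lengths along that path: 0.14 + 0.04 + 0.03 + 0.09 + 0.23 + 0.17 + 0.21 + 0.19 + 0.27 + 0.02 + 0.05 + 0.13 + 0.05 = 1.62.

1.62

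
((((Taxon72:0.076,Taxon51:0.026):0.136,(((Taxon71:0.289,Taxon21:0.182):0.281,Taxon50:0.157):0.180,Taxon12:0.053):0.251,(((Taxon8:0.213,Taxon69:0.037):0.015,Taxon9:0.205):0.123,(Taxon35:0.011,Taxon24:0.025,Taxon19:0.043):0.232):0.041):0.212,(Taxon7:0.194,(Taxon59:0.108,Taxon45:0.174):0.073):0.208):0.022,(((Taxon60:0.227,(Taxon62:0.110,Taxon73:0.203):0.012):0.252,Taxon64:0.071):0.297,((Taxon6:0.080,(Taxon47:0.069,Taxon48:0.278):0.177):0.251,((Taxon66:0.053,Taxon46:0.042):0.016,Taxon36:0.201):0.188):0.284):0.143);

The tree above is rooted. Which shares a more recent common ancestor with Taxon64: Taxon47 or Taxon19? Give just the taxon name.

The MRCA of Taxon64 and Taxon47 subtends (((Taxon60,(Taxon62,Taxon73)),Taxon64),((Taxon6,(Taxon47,Taxon48)),((Taxon66,Taxon46),Taxon36))) (10 taxa).
The MRCA of Taxon64 and Taxon19 is the root, subtending the entire tree (25 taxa).
The first is nested inside the second, so Taxon64 shares a more recent common ancestor with Taxon47.

Taxon47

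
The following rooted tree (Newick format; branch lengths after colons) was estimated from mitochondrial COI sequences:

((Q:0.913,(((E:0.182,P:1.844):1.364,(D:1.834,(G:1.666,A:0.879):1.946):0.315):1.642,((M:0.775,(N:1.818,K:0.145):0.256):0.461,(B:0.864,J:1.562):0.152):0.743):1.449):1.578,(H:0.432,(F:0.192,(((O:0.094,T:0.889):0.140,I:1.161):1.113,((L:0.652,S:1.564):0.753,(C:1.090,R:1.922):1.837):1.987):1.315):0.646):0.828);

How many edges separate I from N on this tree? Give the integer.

The MRCA of I and N is the root of the tree.
From I up to that node: 5 branches. From N up to the same node: 6 branches. Total: 5 + 6 = 11.

11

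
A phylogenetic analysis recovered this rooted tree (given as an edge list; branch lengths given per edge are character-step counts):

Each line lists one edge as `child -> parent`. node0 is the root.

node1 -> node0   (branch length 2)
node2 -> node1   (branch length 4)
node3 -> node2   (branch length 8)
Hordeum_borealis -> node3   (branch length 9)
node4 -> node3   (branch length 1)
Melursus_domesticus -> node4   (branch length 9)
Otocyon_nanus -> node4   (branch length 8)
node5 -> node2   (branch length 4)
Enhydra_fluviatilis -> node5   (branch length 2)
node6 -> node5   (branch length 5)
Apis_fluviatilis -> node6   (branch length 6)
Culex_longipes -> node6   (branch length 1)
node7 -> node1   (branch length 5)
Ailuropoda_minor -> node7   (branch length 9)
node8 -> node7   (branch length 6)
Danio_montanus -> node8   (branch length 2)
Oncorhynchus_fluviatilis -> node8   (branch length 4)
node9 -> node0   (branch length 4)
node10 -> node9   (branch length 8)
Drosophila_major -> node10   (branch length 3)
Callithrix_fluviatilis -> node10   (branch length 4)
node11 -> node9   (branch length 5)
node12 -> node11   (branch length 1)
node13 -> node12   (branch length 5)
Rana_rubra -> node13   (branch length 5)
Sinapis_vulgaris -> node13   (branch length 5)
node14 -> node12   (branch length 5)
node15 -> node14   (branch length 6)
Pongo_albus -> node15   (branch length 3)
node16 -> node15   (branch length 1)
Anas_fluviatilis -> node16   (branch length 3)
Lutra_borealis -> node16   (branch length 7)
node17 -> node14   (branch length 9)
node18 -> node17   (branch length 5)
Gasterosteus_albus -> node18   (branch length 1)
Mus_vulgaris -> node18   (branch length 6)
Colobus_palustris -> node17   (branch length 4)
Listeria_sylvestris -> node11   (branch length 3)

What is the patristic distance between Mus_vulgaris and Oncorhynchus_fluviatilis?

The path runs Mus_vulgaris → … → MRCA → … → Oncorhynchus_fluviatilis; the MRCA is the root of the tree.
Branch lengths along that path: 6 + 5 + 9 + 5 + 1 + 5 + 4 + 2 + 5 + 6 + 4 = 52.

52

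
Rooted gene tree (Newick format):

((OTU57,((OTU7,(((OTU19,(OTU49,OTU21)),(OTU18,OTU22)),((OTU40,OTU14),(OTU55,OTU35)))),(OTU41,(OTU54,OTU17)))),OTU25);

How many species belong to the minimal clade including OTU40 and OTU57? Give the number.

14

The MRCA of OTU40 and OTU57 is the node subtending (OTU57,((OTU7,(((OTU19,(OTU49,OTU21)),(OTU18,OTU22)),((OTU40,OTU14),(OTU55,OTU35)))),(OTU41,(OTU54,OTU17)))).
That clade contains 14 terminal taxa: OTU14, OTU17, OTU18, OTU19, OTU21, OTU22, OTU35, OTU40, OTU41, OTU49, OTU54, OTU55, OTU57, OTU7.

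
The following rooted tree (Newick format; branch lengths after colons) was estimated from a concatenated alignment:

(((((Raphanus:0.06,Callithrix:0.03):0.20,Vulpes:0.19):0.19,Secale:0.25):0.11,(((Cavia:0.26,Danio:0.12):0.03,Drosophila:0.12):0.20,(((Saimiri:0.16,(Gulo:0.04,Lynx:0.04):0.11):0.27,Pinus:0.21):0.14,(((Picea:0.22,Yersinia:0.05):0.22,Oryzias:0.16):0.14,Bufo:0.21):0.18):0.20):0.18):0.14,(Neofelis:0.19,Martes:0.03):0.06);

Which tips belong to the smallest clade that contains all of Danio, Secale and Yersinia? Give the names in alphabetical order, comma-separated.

Bufo, Callithrix, Cavia, Danio, Drosophila, Gulo, Lynx, Oryzias, Picea, Pinus, Raphanus, Saimiri, Secale, Vulpes, Yersinia

Tracing Danio: it sits inside (Cavia,Danio).
Tracing Secale: it sits inside (((Raphanus,Callithrix),Vulpes),Secale).
Tracing Yersinia: it sits inside (Picea,Yersinia).
The smallest clade enclosing all 3 is ((((Raphanus,Callithrix),Vulpes),Secale),(((Cavia,Danio),Drosophila),(((Saimiri,(Gulo,Lynx)),Pinus),(((Picea,Yersinia),Oryzias),Bufo)))); the answer is its 15 terminal taxa in alphabetical order.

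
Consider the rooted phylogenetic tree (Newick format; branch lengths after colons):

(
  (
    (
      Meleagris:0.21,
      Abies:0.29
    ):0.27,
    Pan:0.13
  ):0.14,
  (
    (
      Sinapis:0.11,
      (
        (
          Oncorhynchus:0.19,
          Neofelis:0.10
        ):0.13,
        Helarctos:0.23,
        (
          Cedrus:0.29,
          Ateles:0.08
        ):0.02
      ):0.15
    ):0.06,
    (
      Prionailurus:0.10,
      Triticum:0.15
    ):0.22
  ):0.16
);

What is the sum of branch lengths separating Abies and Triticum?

1.23

The path runs Abies → … → MRCA → … → Triticum; the MRCA is the root of the tree.
Branch lengths along that path: 0.29 + 0.27 + 0.14 + 0.16 + 0.22 + 0.15 = 1.23.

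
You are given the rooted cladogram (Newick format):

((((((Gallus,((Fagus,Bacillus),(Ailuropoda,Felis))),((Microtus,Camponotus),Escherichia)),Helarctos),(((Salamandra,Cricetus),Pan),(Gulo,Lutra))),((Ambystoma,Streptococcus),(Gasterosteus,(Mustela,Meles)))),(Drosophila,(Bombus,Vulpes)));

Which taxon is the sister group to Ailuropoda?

Felis

Ailuropoda attaches to the tree at the node subtending (Ailuropoda,Felis).
The other lineage descending from that same node — the sister group — is the single tip Felis.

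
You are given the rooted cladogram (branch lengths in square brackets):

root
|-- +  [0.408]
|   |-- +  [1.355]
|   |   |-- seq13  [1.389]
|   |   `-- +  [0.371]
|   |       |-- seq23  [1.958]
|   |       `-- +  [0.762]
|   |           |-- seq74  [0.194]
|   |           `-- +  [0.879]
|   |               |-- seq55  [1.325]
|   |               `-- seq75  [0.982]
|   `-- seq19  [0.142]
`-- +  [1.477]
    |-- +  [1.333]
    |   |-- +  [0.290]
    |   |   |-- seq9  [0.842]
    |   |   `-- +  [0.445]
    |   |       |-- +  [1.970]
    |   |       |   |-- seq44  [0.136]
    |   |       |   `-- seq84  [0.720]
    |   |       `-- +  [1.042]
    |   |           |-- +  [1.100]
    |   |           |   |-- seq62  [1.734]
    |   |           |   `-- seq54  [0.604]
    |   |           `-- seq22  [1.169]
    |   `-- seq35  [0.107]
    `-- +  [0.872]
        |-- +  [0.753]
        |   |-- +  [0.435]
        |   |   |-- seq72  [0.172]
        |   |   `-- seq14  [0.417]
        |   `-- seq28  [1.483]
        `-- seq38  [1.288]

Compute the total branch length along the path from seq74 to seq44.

8.741

The path runs seq74 → … → MRCA → … → seq44; the MRCA is the root of the tree.
Branch lengths along that path: 0.194 + 0.762 + 0.371 + 1.355 + 0.408 + 1.477 + 1.333 + 0.290 + 0.445 + 1.970 + 0.136 = 8.741.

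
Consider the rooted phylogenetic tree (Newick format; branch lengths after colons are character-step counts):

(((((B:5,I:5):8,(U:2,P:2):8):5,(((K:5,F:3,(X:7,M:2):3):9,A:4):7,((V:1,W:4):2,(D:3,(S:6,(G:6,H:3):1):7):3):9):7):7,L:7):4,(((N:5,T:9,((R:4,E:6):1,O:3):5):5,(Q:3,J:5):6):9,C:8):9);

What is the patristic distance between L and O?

The path runs L → … → MRCA → … → O; the MRCA is the root of the tree.
Branch lengths along that path: 7 + 4 + 9 + 9 + 5 + 5 + 3 = 42.

42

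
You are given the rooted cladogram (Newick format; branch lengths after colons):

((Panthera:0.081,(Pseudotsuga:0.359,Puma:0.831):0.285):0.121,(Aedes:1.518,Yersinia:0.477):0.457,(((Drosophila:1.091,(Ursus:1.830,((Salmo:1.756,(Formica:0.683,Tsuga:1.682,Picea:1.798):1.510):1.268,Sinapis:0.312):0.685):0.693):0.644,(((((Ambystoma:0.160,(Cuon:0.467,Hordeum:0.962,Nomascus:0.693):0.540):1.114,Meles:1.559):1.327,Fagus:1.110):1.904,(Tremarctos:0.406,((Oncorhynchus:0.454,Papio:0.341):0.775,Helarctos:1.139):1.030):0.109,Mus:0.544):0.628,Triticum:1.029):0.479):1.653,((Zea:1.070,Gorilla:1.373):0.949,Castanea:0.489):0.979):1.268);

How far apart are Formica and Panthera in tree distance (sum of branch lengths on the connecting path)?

8.606

The path runs Formica → … → MRCA → … → Panthera; the MRCA is the root of the tree.
Branch lengths along that path: 0.683 + 1.510 + 1.268 + 0.685 + 0.693 + 0.644 + 1.653 + 1.268 + 0.121 + 0.081 = 8.606.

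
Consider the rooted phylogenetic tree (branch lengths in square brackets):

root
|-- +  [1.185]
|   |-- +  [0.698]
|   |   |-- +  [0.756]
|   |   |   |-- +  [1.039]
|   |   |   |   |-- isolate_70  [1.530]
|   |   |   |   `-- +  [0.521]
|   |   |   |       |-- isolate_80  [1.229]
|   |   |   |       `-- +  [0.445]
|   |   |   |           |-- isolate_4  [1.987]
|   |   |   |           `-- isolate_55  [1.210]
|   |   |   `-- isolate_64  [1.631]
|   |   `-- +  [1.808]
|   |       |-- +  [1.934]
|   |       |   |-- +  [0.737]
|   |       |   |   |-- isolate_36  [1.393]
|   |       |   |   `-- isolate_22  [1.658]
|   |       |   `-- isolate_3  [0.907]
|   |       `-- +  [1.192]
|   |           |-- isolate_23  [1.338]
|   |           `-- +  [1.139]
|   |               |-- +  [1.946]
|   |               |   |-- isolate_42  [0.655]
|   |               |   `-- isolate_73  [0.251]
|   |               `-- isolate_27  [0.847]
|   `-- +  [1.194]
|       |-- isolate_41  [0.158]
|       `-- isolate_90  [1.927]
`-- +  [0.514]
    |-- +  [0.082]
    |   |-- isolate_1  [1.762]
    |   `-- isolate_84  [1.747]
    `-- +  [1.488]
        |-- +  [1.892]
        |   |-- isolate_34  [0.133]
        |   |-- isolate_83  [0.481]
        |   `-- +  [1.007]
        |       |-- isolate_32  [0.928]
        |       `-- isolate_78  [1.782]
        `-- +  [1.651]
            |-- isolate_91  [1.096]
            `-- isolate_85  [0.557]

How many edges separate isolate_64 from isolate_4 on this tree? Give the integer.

The MRCA of isolate_64 and isolate_4 is the node subtending ((isolate_70,(isolate_80,(isolate_4,isolate_55))),isolate_64).
From isolate_64 up to that node: 1 branch. From isolate_4 up to the same node: 4 branches. Total: 1 + 4 = 5.

5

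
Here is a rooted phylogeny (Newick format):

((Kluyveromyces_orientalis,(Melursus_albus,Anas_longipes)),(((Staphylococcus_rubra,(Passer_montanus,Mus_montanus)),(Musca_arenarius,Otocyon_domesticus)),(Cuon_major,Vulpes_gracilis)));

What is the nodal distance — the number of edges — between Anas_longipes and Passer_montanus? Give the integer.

The MRCA of Anas_longipes and Passer_montanus is the root of the tree.
From Anas_longipes up to that node: 3 branches. From Passer_montanus up to the same node: 5 branches. Total: 3 + 5 = 8.

8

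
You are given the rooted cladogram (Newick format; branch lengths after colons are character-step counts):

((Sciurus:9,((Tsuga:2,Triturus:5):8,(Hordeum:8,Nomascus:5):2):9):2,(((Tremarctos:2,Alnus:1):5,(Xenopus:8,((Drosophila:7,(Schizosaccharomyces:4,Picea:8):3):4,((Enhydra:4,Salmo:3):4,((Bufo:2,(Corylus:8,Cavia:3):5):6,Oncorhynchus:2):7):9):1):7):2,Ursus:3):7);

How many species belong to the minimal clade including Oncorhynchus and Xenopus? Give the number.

10

The MRCA of Oncorhynchus and Xenopus is the node subtending (Xenopus,((Drosophila,(Schizosaccharomyces,Picea)),((Enhydra,Salmo),((Bufo,(Corylus,Cavia)),Oncorhynchus)))).
That clade contains 10 terminal taxa: Bufo, Cavia, Corylus, Drosophila, Enhydra, Oncorhynchus, Picea, Salmo, Schizosaccharomyces, Xenopus.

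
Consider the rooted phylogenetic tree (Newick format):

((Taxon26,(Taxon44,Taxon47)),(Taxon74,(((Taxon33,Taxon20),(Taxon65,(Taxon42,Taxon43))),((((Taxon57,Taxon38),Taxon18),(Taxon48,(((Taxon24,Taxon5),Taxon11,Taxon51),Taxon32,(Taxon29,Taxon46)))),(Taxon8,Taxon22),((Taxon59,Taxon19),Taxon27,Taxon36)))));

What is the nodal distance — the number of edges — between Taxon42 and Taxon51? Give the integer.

10

The MRCA of Taxon42 and Taxon51 is the node subtending (((Taxon33,Taxon20),(Taxon65,(Taxon42,Taxon43))),((((Taxon57,Taxon38),Taxon18),(Taxon48,(((Taxon24,Taxon5),Taxon11,Taxon51),Taxon32,(Taxon29,Taxon46)))),(Taxon8,Taxon22),((Taxon59,Taxon19),Taxon27,Taxon36))).
From Taxon42 up to that node: 4 branches. From Taxon51 up to the same node: 6 branches. Total: 4 + 6 = 10.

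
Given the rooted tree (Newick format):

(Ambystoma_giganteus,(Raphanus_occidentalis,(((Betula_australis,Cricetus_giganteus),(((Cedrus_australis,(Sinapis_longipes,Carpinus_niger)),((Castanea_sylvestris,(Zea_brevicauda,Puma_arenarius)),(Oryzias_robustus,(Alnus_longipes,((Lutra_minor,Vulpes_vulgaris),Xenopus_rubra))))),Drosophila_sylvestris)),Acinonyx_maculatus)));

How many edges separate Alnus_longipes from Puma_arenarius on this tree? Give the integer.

6

The MRCA of Alnus_longipes and Puma_arenarius is the node subtending ((Castanea_sylvestris,(Zea_brevicauda,Puma_arenarius)),(Oryzias_robustus,(Alnus_longipes,((Lutra_minor,Vulpes_vulgaris),Xenopus_rubra)))).
From Alnus_longipes up to that node: 3 branches. From Puma_arenarius up to the same node: 3 branches. Total: 3 + 3 = 6.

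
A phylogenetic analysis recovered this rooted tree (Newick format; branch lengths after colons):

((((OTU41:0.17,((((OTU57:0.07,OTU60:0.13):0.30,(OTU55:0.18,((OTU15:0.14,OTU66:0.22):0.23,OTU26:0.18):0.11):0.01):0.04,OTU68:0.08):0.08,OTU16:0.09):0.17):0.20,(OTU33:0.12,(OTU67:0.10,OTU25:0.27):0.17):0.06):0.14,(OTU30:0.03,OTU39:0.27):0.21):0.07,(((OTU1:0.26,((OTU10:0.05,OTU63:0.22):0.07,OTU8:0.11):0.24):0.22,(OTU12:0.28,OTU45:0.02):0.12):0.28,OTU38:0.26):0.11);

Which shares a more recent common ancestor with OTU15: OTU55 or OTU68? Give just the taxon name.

OTU55

The MRCA of OTU15 and OTU55 subtends (OTU55,((OTU15,OTU66),OTU26)) (4 taxa).
The MRCA of OTU15 and OTU68 subtends (((OTU57,OTU60),(OTU55,((OTU15,OTU66),OTU26))),OTU68) (7 taxa).
The first is nested inside the second, so OTU15 shares a more recent common ancestor with OTU55.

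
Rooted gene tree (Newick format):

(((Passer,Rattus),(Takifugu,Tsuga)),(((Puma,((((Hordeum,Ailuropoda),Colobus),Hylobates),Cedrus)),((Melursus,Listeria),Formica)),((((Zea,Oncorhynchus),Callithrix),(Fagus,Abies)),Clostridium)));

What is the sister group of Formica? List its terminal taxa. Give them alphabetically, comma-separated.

Formica attaches to the tree at the node subtending ((Melursus,Listeria),Formica).
The other lineage descending from that same node — the sister group — is (Melursus,Listeria); its 2 tips in alphabetical order are the answer.

Listeria, Melursus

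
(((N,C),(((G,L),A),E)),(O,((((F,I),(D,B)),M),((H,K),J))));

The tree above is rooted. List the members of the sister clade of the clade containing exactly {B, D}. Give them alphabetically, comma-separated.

F, I

The clade containing exactly {B, D} attaches to the tree at the node subtending ((F,I),(D,B)).
The other lineage descending from that same node — the sister group — is (F,I); its 2 tips in alphabetical order are the answer.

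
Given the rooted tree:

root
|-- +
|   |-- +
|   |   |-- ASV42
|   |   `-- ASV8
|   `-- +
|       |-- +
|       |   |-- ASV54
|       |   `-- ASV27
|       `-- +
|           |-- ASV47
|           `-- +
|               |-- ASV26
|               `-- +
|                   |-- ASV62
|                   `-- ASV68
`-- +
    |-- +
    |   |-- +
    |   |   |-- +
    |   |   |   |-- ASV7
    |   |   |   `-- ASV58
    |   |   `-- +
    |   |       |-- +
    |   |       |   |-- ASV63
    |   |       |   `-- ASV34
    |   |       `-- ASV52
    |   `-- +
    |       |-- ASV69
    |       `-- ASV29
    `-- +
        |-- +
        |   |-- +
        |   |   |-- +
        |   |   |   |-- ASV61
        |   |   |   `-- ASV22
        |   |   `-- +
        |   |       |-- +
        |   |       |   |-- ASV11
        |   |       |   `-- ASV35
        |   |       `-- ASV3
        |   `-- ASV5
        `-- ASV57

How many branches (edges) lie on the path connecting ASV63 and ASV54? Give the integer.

10

The MRCA of ASV63 and ASV54 is the root of the tree.
From ASV63 up to that node: 6 branches. From ASV54 up to the same node: 4 branches. Total: 6 + 4 = 10.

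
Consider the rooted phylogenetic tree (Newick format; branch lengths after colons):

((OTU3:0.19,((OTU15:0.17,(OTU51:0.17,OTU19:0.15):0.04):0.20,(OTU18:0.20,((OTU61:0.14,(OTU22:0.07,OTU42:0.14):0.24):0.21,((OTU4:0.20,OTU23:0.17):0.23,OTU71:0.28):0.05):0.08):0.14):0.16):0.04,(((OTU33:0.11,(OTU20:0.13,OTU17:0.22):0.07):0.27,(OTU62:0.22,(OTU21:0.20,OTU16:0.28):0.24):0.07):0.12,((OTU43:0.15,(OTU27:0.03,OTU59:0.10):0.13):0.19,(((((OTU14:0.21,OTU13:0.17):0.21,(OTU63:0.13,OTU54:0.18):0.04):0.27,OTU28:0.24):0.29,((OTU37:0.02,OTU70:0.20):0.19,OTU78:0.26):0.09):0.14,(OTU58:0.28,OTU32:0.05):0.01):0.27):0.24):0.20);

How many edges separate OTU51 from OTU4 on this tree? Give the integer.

8

The MRCA of OTU51 and OTU4 is the node subtending ((OTU15,(OTU51,OTU19)),(OTU18,((OTU61,(OTU22,OTU42)),((OTU4,OTU23),OTU71)))).
From OTU51 up to that node: 3 branches. From OTU4 up to the same node: 5 branches. Total: 3 + 5 = 8.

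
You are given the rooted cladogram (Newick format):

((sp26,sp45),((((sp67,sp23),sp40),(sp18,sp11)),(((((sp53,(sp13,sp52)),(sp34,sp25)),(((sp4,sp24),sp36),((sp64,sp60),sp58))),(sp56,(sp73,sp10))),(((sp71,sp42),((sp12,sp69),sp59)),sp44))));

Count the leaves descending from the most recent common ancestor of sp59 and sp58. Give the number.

20

The MRCA of sp59 and sp58 is the node subtending (((((sp53,(sp13,sp52)),(sp34,sp25)),(((sp4,sp24),sp36),((sp64,sp60),sp58))),(sp56,(sp73,sp10))),(((sp71,sp42),((sp12,sp69),sp59)),sp44)).
That clade contains 20 terminal taxa: sp10, sp12, sp13, sp24, sp25, sp34, sp36, sp4, sp42, sp44, sp52, sp53, sp56, sp58, sp59, sp60, sp64, sp69, sp71, sp73.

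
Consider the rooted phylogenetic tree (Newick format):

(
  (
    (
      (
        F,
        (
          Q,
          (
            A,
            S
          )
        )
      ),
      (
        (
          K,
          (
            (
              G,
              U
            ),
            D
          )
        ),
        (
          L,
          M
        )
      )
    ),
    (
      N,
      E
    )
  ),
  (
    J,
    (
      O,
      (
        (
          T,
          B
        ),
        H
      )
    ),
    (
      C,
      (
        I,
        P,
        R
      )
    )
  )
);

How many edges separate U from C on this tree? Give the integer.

10

The MRCA of U and C is the root of the tree.
From U up to that node: 7 branches. From C up to the same node: 3 branches. Total: 7 + 3 = 10.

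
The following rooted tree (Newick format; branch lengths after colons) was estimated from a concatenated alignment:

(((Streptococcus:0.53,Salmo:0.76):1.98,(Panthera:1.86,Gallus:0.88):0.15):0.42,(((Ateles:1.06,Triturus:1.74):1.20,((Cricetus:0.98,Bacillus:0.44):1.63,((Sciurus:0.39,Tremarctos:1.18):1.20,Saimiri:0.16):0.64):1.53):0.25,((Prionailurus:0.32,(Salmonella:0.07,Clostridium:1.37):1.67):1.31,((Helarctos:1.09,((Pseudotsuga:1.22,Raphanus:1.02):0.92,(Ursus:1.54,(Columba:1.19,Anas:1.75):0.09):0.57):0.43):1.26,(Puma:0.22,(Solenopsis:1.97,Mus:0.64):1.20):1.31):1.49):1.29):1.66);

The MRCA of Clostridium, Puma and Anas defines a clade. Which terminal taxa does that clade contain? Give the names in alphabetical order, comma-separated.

Tracing Clostridium: it sits inside (Salmonella,Clostridium).
Tracing Puma: it sits inside (Puma,(Solenopsis,Mus)).
Tracing Anas: it sits inside (Columba,Anas).
The smallest clade enclosing all 3 is ((Prionailurus,(Salmonella,Clostridium)),((Helarctos,((Pseudotsuga,Raphanus),(Ursus,(Columba,Anas)))),(Puma,(Solenopsis,Mus)))); the answer is its 12 terminal taxa in alphabetical order.

Anas, Clostridium, Columba, Helarctos, Mus, Prionailurus, Pseudotsuga, Puma, Raphanus, Salmonella, Solenopsis, Ursus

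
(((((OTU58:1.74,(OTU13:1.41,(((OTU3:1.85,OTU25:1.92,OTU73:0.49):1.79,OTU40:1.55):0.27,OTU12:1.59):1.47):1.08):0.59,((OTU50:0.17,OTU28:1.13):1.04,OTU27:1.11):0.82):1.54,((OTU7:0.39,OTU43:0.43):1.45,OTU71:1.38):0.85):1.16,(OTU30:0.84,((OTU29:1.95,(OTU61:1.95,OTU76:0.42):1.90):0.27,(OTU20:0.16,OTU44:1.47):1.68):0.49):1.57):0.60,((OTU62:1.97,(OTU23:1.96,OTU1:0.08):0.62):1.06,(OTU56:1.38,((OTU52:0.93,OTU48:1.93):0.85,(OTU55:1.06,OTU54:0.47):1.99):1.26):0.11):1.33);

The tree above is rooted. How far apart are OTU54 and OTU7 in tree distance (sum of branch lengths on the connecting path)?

9.61

The path runs OTU54 → … → MRCA → … → OTU7; the MRCA is the root of the tree.
Branch lengths along that path: 0.47 + 1.99 + 1.26 + 0.11 + 1.33 + 0.60 + 1.16 + 0.85 + 1.45 + 0.39 = 9.61.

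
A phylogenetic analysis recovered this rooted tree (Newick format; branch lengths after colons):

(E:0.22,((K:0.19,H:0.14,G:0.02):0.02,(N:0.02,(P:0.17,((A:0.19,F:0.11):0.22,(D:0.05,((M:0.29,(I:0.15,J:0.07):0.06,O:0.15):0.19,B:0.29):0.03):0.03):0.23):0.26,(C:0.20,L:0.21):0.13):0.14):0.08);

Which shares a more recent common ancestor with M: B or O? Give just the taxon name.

O

The MRCA of M and O subtends (M,(I,J),O) (4 taxa).
The MRCA of M and B subtends ((M,(I,J),O),B) (5 taxa).
The first is nested inside the second, so M shares a more recent common ancestor with O.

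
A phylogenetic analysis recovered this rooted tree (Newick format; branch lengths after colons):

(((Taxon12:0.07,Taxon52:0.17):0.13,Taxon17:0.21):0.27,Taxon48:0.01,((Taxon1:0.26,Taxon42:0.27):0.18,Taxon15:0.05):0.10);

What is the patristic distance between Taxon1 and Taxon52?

The path runs Taxon1 → … → MRCA → … → Taxon52; the MRCA is the root of the tree.
Branch lengths along that path: 0.26 + 0.18 + 0.10 + 0.27 + 0.13 + 0.17 = 1.11.

1.11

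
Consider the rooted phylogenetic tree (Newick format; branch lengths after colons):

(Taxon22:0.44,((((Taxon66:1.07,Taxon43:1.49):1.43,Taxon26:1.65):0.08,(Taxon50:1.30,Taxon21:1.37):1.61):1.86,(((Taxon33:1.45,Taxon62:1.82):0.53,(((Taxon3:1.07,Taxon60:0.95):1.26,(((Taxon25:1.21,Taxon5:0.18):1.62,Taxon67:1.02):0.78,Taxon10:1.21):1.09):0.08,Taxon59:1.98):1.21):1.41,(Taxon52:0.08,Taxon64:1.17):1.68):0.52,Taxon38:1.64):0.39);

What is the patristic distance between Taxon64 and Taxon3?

The path runs Taxon64 → … → MRCA → … → Taxon3; the MRCA is the node subtending (((Taxon33,Taxon62),(((Taxon3,Taxon60),(((Taxon25,Taxon5),Taxon67),Taxon10)),Taxon59)),(Taxon52,Taxon64)).
Branch lengths along that path: 1.17 + 1.68 + 1.41 + 1.21 + 0.08 + 1.26 + 1.07 = 7.88.

7.88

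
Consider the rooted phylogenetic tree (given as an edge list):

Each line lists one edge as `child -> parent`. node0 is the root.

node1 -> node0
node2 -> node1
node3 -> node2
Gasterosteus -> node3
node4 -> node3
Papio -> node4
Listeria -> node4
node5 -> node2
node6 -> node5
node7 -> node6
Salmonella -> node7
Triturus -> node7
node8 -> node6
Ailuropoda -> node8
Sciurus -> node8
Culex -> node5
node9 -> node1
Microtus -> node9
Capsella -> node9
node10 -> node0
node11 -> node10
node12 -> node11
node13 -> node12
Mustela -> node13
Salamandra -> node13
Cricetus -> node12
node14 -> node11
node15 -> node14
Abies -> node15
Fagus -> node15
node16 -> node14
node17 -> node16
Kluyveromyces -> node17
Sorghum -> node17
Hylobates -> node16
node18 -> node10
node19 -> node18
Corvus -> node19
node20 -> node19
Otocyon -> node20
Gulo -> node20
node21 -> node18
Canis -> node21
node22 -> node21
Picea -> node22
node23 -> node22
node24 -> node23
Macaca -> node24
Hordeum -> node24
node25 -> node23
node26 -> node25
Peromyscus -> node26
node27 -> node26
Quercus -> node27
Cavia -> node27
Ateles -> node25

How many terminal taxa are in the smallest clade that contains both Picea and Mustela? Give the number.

19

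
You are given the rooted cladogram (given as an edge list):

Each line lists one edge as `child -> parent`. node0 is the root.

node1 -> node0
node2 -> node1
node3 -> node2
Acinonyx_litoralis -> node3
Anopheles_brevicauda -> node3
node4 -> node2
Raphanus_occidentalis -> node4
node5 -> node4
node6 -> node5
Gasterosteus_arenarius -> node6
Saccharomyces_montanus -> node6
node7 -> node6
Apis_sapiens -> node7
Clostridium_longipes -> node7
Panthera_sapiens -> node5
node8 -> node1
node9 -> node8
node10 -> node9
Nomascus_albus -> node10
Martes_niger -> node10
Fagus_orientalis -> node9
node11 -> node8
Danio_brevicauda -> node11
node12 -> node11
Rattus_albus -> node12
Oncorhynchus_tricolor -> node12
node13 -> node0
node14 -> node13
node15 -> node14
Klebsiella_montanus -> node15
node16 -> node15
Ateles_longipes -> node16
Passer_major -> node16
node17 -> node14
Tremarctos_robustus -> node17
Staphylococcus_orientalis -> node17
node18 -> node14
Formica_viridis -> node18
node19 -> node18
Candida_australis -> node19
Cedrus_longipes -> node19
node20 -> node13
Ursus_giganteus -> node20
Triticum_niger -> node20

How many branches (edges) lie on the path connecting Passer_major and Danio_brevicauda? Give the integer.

The MRCA of Passer_major and Danio_brevicauda is the root of the tree.
From Passer_major up to that node: 5 branches. From Danio_brevicauda up to the same node: 4 branches. Total: 5 + 4 = 9.

9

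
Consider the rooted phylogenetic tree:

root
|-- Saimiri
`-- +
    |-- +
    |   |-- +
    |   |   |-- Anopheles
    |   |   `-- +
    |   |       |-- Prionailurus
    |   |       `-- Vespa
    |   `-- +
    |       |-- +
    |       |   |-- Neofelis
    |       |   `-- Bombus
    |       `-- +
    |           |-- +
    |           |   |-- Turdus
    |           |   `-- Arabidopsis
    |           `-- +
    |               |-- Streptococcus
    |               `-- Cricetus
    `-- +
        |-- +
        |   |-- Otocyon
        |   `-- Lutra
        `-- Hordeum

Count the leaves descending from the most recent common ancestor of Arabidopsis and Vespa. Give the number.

9

The MRCA of Arabidopsis and Vespa is the node subtending ((Anopheles,(Prionailurus,Vespa)),((Neofelis,Bombus),((Turdus,Arabidopsis),(Streptococcus,Cricetus)))).
That clade contains 9 terminal taxa: Anopheles, Arabidopsis, Bombus, Cricetus, Neofelis, Prionailurus, Streptococcus, Turdus, Vespa.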